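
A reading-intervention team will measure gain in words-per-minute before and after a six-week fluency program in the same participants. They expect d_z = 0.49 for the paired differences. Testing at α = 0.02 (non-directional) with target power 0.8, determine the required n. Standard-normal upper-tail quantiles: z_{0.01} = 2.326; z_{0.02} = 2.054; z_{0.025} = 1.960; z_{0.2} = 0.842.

n = 42 pairs

For a paired (one-sample on differences) test: n = ((z_{α/2} + z_β) / d)².
z_{α/2} + z_β = 2.326 + 0.842 = 3.168.
n = (3.168 / 0.49)² = 6.465² = 41.80.
Round up.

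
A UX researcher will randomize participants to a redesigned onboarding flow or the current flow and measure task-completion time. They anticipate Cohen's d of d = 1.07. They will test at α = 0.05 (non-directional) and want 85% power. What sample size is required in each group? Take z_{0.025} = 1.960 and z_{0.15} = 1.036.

For two independent groups with equal n: n = 2·((z_{α/2} + z_β) / d)².
z_{α/2} + z_β = 1.960 + 1.036 = 2.996.
n = 2 × (2.996 / 1.07)² = 2 × 2.800² = 2 × 7.84 = 15.7.
Round up to the next whole participant.

n = 16 per group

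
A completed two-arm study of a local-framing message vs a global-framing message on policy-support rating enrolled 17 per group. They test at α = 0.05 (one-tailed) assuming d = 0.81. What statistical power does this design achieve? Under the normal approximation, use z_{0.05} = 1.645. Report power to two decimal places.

power ≈ 0.76

For two equal groups, power = Φ(d·√(n/2) − z_{α}).
d·√(n/2) = 0.81 × √(17/2) = 0.81 × 2.915 = 2.362.
z_β = 2.362 − 1.645 = 0.717.
Power = Φ(0.717) = 0.763.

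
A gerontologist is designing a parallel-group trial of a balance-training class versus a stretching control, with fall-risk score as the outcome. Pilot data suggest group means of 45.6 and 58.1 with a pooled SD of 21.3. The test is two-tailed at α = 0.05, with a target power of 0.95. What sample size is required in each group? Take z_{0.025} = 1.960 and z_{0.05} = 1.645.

n = 76 per group

Cohen's d = |M₁ − M₂| / SD_pooled = |45.6 − 58.1| / 21.3 = 12.5 / 21.3 = 0.587.
For two independent groups with equal n: n = 2·((z_{α/2} + z_β) / d)².
z_{α/2} + z_β = 1.960 + 1.645 = 3.605.
n = 2 × (3.605 / 0.587)² = 2 × 6.141² = 2 × 37.72 = 75.4.
Round up to the next whole participant.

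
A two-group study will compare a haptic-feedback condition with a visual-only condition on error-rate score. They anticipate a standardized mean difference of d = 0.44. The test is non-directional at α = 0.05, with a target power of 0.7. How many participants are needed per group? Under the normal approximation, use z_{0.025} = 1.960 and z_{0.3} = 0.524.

For two independent groups with equal n: n = 2·((z_{α/2} + z_β) / d)².
z_{α/2} + z_β = 1.960 + 0.524 = 2.484.
n = 2 × (2.484 / 0.44)² = 2 × 5.645² = 2 × 31.87 = 63.7.
Round up to the next whole participant.

n = 64 per group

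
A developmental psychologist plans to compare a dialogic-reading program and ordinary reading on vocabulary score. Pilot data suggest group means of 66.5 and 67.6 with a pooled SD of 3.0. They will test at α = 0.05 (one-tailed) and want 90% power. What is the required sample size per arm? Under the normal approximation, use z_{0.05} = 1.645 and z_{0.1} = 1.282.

n = 128 per group

Cohen's d = |M₁ − M₂| / SD_pooled = |66.5 − 67.6| / 3.0 = 1.1 / 3.0 = 0.367.
For two independent groups with equal n: n = 2·((z_{α} + z_β) / d)².
z_{α} + z_β = 1.645 + 1.282 = 2.927.
n = 2 × (2.927 / 0.367)² = 2 × 7.975² = 2 × 63.61 = 127.2.
Round up to the next whole participant.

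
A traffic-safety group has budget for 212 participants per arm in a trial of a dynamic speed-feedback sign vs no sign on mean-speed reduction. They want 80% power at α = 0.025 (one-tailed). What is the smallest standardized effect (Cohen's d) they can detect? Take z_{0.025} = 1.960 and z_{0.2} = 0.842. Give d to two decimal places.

d_min ≈ 0.27

For two independent groups of n = 212 each: d_min = (z_{α} + z_β)·√(2/n).
z-sum = 1.960 + 0.842 = 2.802.
d_min = 2.802 × √(2/212) = 2.802 × 0.0971 = 0.272.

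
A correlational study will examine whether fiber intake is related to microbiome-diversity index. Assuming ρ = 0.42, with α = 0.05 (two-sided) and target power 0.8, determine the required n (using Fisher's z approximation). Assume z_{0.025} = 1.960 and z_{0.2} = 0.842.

n = 43

Fisher's z: C = ½·ln((1+r)/(1−r)) = ½·ln(2.4483) = 0.4477.
n = ((z_{α/2} + z_β)/C)² + 3.
(1.960 + 0.842) / 0.4477 = 2.802 / 0.4477 = 6.259.
n = 6.259² + 3 = 39.17 + 3 = 42.2.
Round up.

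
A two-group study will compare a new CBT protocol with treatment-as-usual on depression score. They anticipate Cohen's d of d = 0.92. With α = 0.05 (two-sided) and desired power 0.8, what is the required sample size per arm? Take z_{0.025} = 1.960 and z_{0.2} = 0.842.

n = 19 per group

For two independent groups with equal n: n = 2·((z_{α/2} + z_β) / d)².
z_{α/2} + z_β = 1.960 + 0.842 = 2.802.
n = 2 × (2.802 / 0.92)² = 2 × 3.046² = 2 × 9.28 = 18.6.
Round up to the next whole participant.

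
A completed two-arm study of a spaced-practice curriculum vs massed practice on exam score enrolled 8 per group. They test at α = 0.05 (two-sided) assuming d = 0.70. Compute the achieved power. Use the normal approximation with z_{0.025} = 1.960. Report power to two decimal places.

For two equal groups, power = Φ(d·√(n/2) − z_{α/2}).
d·√(n/2) = 0.70 × √(8/2) = 0.70 × 2.000 = 1.400.
z_β = 1.400 − 1.960 = -0.560.
Power = Φ(-0.560) = 0.288.

power ≈ 0.29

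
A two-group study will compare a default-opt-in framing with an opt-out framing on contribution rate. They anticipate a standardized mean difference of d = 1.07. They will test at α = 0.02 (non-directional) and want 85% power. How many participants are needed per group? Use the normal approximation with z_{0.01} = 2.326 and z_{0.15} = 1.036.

For two independent groups with equal n: n = 2·((z_{α/2} + z_β) / d)².
z_{α/2} + z_β = 2.326 + 1.036 = 3.362.
n = 2 × (3.362 / 1.07)² = 2 × 3.142² = 2 × 9.87 = 19.7.
Round up to the next whole participant.

n = 20 per group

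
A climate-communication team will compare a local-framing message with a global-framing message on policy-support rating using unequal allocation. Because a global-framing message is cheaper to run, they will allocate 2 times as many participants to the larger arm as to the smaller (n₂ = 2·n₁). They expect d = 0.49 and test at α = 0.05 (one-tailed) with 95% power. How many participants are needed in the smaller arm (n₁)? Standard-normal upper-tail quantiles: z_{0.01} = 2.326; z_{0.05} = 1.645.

n₁ = 68

With allocation ratio k = n₂/n₁ = 2, Var(x̄₁−x̄₂) = σ²(1/n₁ + 1/(k·n₁)) = σ²·(k+1)/(k·n₁).
So n₁ = (1 + 1/k)·((z_{α} + z_β)/d)² = 1.500 × (3.290/0.49)².
n₁ = 1.500 × 45.08 = 67.6.
Round up: n₁ = 68, giving n₂ = 2 × 68 = 136.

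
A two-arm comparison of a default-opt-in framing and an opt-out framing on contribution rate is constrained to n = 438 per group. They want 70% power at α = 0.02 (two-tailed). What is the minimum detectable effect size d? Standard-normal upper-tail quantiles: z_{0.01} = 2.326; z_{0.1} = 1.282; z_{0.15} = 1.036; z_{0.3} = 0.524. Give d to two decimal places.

d_min ≈ 0.19

For two independent groups of n = 438 each: d_min = (z_{α/2} + z_β)·√(2/n).
z-sum = 2.326 + 0.524 = 2.850.
d_min = 2.850 × √(2/438) = 2.850 × 0.0676 = 0.193.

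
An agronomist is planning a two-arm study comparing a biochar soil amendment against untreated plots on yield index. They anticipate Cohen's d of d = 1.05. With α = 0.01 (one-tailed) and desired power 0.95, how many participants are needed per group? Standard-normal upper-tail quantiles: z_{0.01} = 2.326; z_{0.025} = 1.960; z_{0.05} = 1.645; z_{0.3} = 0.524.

For two independent groups with equal n: n = 2·((z_{α} + z_β) / d)².
z_{α} + z_β = 2.326 + 1.645 = 3.971.
n = 2 × (3.971 / 1.05)² = 2 × 3.782² = 2 × 14.30 = 28.6.
Round up to the next whole participant.

n = 29 per group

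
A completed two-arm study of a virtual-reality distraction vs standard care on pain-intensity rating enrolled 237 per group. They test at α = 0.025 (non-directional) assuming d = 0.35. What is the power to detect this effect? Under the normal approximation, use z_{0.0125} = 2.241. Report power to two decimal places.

power ≈ 0.94

For two equal groups, power = Φ(d·√(n/2) − z_{α/2}).
d·√(n/2) = 0.35 × √(237/2) = 0.35 × 10.886 = 3.810.
z_β = 3.810 − 2.241 = 1.569.
Power = Φ(1.569) = 0.942.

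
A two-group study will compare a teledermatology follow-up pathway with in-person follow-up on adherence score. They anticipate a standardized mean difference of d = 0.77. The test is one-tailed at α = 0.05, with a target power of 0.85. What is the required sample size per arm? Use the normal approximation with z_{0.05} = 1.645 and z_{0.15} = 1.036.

n = 25 per group

For two independent groups with equal n: n = 2·((z_{α} + z_β) / d)².
z_{α} + z_β = 1.645 + 1.036 = 2.681.
n = 2 × (2.681 / 0.77)² = 2 × 3.482² = 2 × 12.12 = 24.2.
Round up to the next whole participant.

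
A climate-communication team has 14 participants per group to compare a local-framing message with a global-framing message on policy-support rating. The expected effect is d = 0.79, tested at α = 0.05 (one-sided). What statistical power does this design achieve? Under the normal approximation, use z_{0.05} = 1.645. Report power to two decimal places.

power ≈ 0.67

For two equal groups, power = Φ(d·√(n/2) − z_{α}).
d·√(n/2) = 0.79 × √(14/2) = 0.79 × 2.646 = 2.090.
z_β = 2.090 − 1.645 = 0.445.
Power = Φ(0.445) = 0.672.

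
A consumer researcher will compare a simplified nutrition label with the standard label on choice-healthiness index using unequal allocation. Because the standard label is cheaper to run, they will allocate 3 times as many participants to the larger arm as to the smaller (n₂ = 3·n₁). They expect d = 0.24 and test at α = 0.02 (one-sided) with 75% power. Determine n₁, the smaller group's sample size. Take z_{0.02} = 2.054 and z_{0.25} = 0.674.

n₁ = 173

With allocation ratio k = n₂/n₁ = 3, Var(x̄₁−x̄₂) = σ²(1/n₁ + 1/(k·n₁)) = σ²·(k+1)/(k·n₁).
So n₁ = (1 + 1/k)·((z_{α} + z_β)/d)² = 1.333 × (2.728/0.24)².
n₁ = 1.333 × 129.20 = 172.3.
Round up: n₁ = 173, giving n₂ = 3 × 173 = 519.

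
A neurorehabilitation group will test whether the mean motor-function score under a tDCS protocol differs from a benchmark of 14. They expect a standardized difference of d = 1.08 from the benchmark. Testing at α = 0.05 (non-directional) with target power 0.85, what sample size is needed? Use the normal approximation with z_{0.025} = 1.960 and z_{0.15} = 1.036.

For a one-sample test: n = ((z_{α/2} + z_β) / d)².
z_{α/2} + z_β = 1.960 + 1.036 = 2.996.
n = (2.996 / 1.08)² = 2.774² = 7.70.
Round up.

n = 8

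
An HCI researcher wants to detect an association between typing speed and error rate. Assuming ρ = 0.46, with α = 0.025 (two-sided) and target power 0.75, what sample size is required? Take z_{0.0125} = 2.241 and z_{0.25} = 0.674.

n = 38

Fisher's z: C = ½·ln((1+r)/(1−r)) = ½·ln(2.7037) = 0.4973.
n = ((z_{α/2} + z_β)/C)² + 3.
(2.241 + 0.674) / 0.4973 = 2.915 / 0.4973 = 5.862.
n = 5.862² + 3 = 34.36 + 3 = 37.4.
Round up.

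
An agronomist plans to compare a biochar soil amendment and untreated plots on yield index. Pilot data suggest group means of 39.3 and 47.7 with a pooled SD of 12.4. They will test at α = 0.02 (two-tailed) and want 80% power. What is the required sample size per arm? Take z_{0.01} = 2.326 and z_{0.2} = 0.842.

Cohen's d = |M₁ − M₂| / SD_pooled = |39.3 − 47.7| / 12.4 = 8.4 / 12.4 = 0.677.
For two independent groups with equal n: n = 2·((z_{α/2} + z_β) / d)².
z_{α/2} + z_β = 2.326 + 0.842 = 3.168.
n = 2 × (3.168 / 0.677)² = 2 × 4.679² = 2 × 21.90 = 43.8.
Round up to the next whole participant.

n = 44 per group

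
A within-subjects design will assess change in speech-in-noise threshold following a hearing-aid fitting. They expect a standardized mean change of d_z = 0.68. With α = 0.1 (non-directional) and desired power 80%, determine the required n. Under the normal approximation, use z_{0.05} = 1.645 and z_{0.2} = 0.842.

n = 14 pairs

For a paired (one-sample on differences) test: n = ((z_{α/2} + z_β) / d)².
z_{α/2} + z_β = 1.645 + 0.842 = 2.487.
n = (2.487 / 0.68)² = 3.657² = 13.38.
Round up.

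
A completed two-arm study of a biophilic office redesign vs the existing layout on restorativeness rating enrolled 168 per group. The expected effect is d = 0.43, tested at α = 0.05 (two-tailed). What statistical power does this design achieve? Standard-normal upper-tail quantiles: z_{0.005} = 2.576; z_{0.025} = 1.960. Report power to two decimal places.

power ≈ 0.98

For two equal groups, power = Φ(d·√(n/2) − z_{α/2}).
d·√(n/2) = 0.43 × √(168/2) = 0.43 × 9.165 = 3.941.
z_β = 3.941 − 1.960 = 1.981.
Power = Φ(1.981) = 0.976.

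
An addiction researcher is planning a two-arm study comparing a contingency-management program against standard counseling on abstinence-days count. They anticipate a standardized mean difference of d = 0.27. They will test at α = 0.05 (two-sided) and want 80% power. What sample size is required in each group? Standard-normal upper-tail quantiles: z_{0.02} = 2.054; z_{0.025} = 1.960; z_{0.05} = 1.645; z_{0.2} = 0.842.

For two independent groups with equal n: n = 2·((z_{α/2} + z_β) / d)².
z_{α/2} + z_β = 1.960 + 0.842 = 2.802.
n = 2 × (2.802 / 0.27)² = 2 × 10.378² = 2 × 107.70 = 215.4.
Round up to the next whole participant.

n = 216 per group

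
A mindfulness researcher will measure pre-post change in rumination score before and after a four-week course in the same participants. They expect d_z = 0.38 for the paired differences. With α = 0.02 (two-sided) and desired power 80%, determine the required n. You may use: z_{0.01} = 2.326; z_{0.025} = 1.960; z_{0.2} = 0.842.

n = 70 pairs

For a paired (one-sample on differences) test: n = ((z_{α/2} + z_β) / d)².
z_{α/2} + z_β = 2.326 + 0.842 = 3.168.
n = (3.168 / 0.38)² = 8.337² = 69.50.
Round up.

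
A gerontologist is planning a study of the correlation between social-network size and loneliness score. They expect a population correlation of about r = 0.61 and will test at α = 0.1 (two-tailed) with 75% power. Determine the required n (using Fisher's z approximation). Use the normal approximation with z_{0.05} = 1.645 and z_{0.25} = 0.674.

Fisher's z: C = ½·ln((1+r)/(1−r)) = ½·ln(4.1282) = 0.7089.
n = ((z_{α/2} + z_β)/C)² + 3.
(1.645 + 0.674) / 0.7089 = 2.319 / 0.7089 = 3.271.
n = 3.271² + 3 = 10.70 + 3 = 13.7.
Round up.

n = 14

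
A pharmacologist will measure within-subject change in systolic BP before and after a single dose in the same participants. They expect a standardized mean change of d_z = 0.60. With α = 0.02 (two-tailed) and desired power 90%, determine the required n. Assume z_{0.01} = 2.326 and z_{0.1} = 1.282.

n = 37 pairs

For a paired (one-sample on differences) test: n = ((z_{α/2} + z_β) / d)².
z_{α/2} + z_β = 2.326 + 1.282 = 3.608.
n = (3.608 / 0.60)² = 6.013² = 36.16.
Round up.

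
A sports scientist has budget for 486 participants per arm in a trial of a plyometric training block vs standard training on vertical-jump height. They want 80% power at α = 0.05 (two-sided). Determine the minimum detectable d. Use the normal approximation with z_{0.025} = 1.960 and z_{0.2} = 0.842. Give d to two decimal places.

For two independent groups of n = 486 each: d_min = (z_{α/2} + z_β)·√(2/n).
z-sum = 1.960 + 0.842 = 2.802.
d_min = 2.802 × √(2/486) = 2.802 × 0.0642 = 0.180.

d_min ≈ 0.18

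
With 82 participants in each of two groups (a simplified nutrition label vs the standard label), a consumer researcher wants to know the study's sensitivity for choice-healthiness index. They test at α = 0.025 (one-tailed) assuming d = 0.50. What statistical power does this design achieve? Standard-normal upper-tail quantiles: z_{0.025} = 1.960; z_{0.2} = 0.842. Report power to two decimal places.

power ≈ 0.89

For two equal groups, power = Φ(d·√(n/2) − z_{α}).
d·√(n/2) = 0.50 × √(82/2) = 0.50 × 6.403 = 3.202.
z_β = 3.202 − 1.960 = 1.242.
Power = Φ(1.242) = 0.893.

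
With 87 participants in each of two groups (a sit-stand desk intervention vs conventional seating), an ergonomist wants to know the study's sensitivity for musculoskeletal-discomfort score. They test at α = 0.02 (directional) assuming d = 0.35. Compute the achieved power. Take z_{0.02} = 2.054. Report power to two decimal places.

For two equal groups, power = Φ(d·√(n/2) − z_{α}).
d·√(n/2) = 0.35 × √(87/2) = 0.35 × 6.595 = 2.308.
z_β = 2.308 − 2.054 = 0.254.
Power = Φ(0.254) = 0.600.

power ≈ 0.60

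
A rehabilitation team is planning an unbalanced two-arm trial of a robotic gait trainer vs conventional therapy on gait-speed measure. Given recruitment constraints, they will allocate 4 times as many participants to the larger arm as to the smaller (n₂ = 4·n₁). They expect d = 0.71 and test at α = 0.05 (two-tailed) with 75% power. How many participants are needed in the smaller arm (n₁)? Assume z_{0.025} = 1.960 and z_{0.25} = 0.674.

With allocation ratio k = n₂/n₁ = 4, Var(x̄₁−x̄₂) = σ²(1/n₁ + 1/(k·n₁)) = σ²·(k+1)/(k·n₁).
So n₁ = (1 + 1/k)·((z_{α/2} + z_β)/d)² = 1.250 × (2.634/0.71)².
n₁ = 1.250 × 13.76 = 17.2.
Round up: n₁ = 18, giving n₂ = 4 × 18 = 72.

n₁ = 18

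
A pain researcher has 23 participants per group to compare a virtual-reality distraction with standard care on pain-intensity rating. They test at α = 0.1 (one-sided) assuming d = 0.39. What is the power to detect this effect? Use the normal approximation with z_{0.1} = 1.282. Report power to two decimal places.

For two equal groups, power = Φ(d·√(n/2) − z_{α}).
d·√(n/2) = 0.39 × √(23/2) = 0.39 × 3.391 = 1.323.
z_β = 1.323 − 1.282 = 0.041.
Power = Φ(0.041) = 0.516.

power ≈ 0.52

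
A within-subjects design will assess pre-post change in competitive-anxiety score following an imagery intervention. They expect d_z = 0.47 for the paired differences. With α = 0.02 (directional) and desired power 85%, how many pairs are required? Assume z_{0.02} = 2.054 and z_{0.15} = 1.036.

n = 44 pairs

For a paired (one-sample on differences) test: n = ((z_{α} + z_β) / d)².
z_{α} + z_β = 2.054 + 1.036 = 3.090.
n = (3.090 / 0.47)² = 6.574² = 43.22.
Round up.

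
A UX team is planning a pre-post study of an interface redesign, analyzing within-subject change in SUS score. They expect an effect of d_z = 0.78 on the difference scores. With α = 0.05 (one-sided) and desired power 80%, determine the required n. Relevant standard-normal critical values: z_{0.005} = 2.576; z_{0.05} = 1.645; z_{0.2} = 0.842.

For a paired (one-sample on differences) test: n = ((z_{α} + z_β) / d)².
z_{α} + z_β = 1.645 + 0.842 = 2.487.
n = (2.487 / 0.78)² = 3.188² = 10.17.
Round up.

n = 11 pairs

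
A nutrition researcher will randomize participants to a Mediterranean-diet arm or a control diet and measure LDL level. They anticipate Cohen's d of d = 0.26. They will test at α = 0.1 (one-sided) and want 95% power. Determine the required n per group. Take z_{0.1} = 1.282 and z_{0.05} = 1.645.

For two independent groups with equal n: n = 2·((z_{α} + z_β) / d)².
z_{α} + z_β = 1.282 + 1.645 = 2.927.
n = 2 × (2.927 / 0.26)² = 2 × 11.258² = 2 × 126.74 = 253.5.
Round up to the next whole participant.

n = 254 per group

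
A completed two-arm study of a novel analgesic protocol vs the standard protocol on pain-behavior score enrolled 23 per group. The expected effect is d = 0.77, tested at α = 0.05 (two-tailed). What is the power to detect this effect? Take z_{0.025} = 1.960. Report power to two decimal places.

power ≈ 0.74

For two equal groups, power = Φ(d·√(n/2) − z_{α/2}).
d·√(n/2) = 0.77 × √(23/2) = 0.77 × 3.391 = 2.611.
z_β = 2.611 − 1.960 = 0.651.
Power = Φ(0.651) = 0.743.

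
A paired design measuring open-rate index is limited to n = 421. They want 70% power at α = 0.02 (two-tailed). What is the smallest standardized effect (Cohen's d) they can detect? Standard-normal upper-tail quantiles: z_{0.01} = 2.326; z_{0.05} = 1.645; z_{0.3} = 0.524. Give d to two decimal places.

For a single sample (or paired design) of n = 421: d_min = (z_{α/2} + z_β)/√n.
z-sum = 2.326 + 0.524 = 2.850.
d_min = 2.850 / √421 = 2.850 / 20.518 = 0.139.

d_min ≈ 0.14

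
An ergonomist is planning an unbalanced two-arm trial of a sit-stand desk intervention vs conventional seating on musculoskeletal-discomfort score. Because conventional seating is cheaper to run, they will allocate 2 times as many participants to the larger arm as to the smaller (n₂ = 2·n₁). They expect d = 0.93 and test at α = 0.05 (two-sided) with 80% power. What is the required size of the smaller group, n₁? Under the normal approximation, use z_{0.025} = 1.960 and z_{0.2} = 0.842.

n₁ = 14

With allocation ratio k = n₂/n₁ = 2, Var(x̄₁−x̄₂) = σ²(1/n₁ + 1/(k·n₁)) = σ²·(k+1)/(k·n₁).
So n₁ = (1 + 1/k)·((z_{α/2} + z_β)/d)² = 1.500 × (2.802/0.93)².
n₁ = 1.500 × 9.08 = 13.6.
Round up: n₁ = 14, giving n₂ = 2 × 14 = 28.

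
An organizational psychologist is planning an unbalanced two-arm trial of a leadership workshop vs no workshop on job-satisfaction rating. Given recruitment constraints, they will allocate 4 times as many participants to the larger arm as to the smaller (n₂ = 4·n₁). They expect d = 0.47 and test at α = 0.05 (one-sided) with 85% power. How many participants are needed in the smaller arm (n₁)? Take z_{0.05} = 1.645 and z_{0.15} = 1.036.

n₁ = 41

With allocation ratio k = n₂/n₁ = 4, Var(x̄₁−x̄₂) = σ²(1/n₁ + 1/(k·n₁)) = σ²·(k+1)/(k·n₁).
So n₁ = (1 + 1/k)·((z_{α} + z_β)/d)² = 1.250 × (2.681/0.47)².
n₁ = 1.250 × 32.54 = 40.7.
Round up: n₁ = 41, giving n₂ = 4 × 41 = 164.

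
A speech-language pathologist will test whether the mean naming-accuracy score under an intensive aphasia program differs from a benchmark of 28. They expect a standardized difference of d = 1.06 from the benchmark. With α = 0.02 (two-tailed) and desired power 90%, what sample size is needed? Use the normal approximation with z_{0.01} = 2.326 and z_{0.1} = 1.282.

n = 12

For a one-sample test: n = ((z_{α/2} + z_β) / d)².
z_{α/2} + z_β = 2.326 + 1.282 = 3.608.
n = (3.608 / 1.06)² = 3.404² = 11.59.
Round up.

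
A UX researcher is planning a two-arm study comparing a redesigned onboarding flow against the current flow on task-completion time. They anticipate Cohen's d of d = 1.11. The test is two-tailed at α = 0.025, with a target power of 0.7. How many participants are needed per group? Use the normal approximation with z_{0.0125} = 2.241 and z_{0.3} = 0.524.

n = 13 per group

For two independent groups with equal n: n = 2·((z_{α/2} + z_β) / d)².
z_{α/2} + z_β = 2.241 + 0.524 = 2.765.
n = 2 × (2.765 / 1.11)² = 2 × 2.491² = 2 × 6.21 = 12.4.
Round up to the next whole participant.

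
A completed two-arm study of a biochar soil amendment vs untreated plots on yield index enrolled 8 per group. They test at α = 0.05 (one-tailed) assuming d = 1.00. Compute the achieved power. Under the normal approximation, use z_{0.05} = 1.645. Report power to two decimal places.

For two equal groups, power = Φ(d·√(n/2) − z_{α}).
d·√(n/2) = 1.00 × √(8/2) = 1.00 × 2.000 = 2.000.
z_β = 2.000 − 1.645 = 0.355.
Power = Φ(0.355) = 0.639.

power ≈ 0.64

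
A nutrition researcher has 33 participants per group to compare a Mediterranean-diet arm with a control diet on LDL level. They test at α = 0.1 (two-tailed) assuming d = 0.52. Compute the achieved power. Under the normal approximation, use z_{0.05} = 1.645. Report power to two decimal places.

power ≈ 0.68

For two equal groups, power = Φ(d·√(n/2) − z_{α/2}).
d·√(n/2) = 0.52 × √(33/2) = 0.52 × 4.062 = 2.112.
z_β = 2.112 − 1.645 = 0.467.
Power = Φ(0.467) = 0.680.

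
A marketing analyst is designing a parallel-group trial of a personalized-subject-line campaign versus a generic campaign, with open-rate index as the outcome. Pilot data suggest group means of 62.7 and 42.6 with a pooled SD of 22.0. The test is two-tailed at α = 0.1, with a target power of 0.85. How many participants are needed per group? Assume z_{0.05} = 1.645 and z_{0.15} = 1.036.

n = 18 per group

Cohen's d = |M₁ − M₂| / SD_pooled = |62.7 − 42.6| / 22.0 = 20.1 / 22.0 = 0.914.
For two independent groups with equal n: n = 2·((z_{α/2} + z_β) / d)².
z_{α/2} + z_β = 1.645 + 1.036 = 2.681.
n = 2 × (2.681 / 0.914)² = 2 × 2.933² = 2 × 8.60 = 17.2.
Round up to the next whole participant.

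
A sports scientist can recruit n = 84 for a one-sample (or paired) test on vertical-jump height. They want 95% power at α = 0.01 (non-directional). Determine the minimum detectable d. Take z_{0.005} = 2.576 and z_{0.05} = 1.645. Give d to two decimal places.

d_min ≈ 0.46

For a single sample (or paired design) of n = 84: d_min = (z_{α/2} + z_β)/√n.
z-sum = 2.576 + 1.645 = 4.221.
d_min = 4.221 / √84 = 4.221 / 9.165 = 0.461.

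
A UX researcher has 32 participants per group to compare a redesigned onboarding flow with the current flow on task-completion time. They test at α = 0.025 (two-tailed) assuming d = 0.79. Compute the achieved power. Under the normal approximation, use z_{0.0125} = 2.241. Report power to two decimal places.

power ≈ 0.82

For two equal groups, power = Φ(d·√(n/2) − z_{α/2}).
d·√(n/2) = 0.79 × √(32/2) = 0.79 × 4.000 = 3.160.
z_β = 3.160 − 2.241 = 0.919.
Power = Φ(0.919) = 0.821.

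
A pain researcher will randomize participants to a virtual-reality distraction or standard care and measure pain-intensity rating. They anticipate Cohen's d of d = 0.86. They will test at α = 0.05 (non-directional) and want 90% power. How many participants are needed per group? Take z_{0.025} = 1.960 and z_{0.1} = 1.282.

For two independent groups with equal n: n = 2·((z_{α/2} + z_β) / d)².
z_{α/2} + z_β = 1.960 + 1.282 = 3.242.
n = 2 × (3.242 / 0.86)² = 2 × 3.770² = 2 × 14.21 = 28.4.
Round up to the next whole participant.

n = 29 per group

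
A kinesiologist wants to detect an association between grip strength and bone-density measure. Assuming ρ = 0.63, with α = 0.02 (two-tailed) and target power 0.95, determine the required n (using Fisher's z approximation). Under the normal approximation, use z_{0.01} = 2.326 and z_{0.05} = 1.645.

n = 32

Fisher's z: C = ½·ln((1+r)/(1−r)) = ½·ln(4.4054) = 0.7414.
n = ((z_{α/2} + z_β)/C)² + 3.
(2.326 + 1.645) / 0.7414 = 3.971 / 0.7414 = 5.356.
n = 5.356² + 3 = 28.69 + 3 = 31.7.
Round up.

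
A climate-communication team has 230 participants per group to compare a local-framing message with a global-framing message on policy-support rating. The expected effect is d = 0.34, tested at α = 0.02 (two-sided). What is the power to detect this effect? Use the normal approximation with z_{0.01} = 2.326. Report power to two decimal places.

For two equal groups, power = Φ(d·√(n/2) − z_{α/2}).
d·√(n/2) = 0.34 × √(230/2) = 0.34 × 10.724 = 3.646.
z_β = 3.646 − 2.326 = 1.320.
Power = Φ(1.320) = 0.907.

power ≈ 0.91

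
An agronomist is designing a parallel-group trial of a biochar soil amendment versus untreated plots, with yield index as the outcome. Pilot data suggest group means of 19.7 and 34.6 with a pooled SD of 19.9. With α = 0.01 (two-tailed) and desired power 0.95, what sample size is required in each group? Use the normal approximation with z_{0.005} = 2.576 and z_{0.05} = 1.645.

n = 64 per group

Cohen's d = |M₁ − M₂| / SD_pooled = |19.7 − 34.6| / 19.9 = 14.9 / 19.9 = 0.749.
For two independent groups with equal n: n = 2·((z_{α/2} + z_β) / d)².
z_{α/2} + z_β = 2.576 + 1.645 = 4.221.
n = 2 × (4.221 / 0.749)² = 2 × 5.636² = 2 × 31.76 = 63.5.
Round up to the next whole participant.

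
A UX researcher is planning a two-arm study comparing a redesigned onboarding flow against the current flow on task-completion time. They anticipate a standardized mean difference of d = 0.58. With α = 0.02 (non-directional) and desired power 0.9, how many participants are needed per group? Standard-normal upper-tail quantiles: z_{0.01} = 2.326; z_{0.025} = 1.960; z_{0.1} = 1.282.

For two independent groups with equal n: n = 2·((z_{α/2} + z_β) / d)².
z_{α/2} + z_β = 2.326 + 1.282 = 3.608.
n = 2 × (3.608 / 0.58)² = 2 × 6.221² = 2 × 38.70 = 77.4.
Round up to the next whole participant.

n = 78 per group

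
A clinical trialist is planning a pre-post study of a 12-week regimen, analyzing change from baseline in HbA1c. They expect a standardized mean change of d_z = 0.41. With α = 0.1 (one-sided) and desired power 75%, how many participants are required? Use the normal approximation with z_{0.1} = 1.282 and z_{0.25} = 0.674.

For a paired (one-sample on differences) test: n = ((z_{α} + z_β) / d)².
z_{α} + z_β = 1.282 + 0.674 = 1.956.
n = (1.956 / 0.41)² = 4.771² = 22.76.
Round up.

n = 23 pairs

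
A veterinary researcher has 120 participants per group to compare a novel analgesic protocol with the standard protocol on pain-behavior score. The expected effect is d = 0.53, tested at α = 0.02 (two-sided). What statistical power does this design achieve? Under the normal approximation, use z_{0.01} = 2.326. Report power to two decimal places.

power ≈ 0.96

For two equal groups, power = Φ(d·√(n/2) − z_{α/2}).
d·√(n/2) = 0.53 × √(120/2) = 0.53 × 7.746 = 4.105.
z_β = 4.105 − 2.326 = 1.779.
Power = Φ(1.779) = 0.962.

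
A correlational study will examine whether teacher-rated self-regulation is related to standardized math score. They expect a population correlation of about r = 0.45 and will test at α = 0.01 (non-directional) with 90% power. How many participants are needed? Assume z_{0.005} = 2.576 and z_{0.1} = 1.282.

n = 67

Fisher's z: C = ½·ln((1+r)/(1−r)) = ½·ln(2.6364) = 0.4847.
n = ((z_{α/2} + z_β)/C)² + 3.
(2.576 + 1.282) / 0.4847 = 3.858 / 0.4847 = 7.960.
n = 7.960² + 3 = 63.35 + 3 = 66.4.
Round up.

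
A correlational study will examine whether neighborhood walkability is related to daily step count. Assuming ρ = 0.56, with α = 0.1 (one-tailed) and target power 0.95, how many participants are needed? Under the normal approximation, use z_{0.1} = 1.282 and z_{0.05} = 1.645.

Fisher's z: C = ½·ln((1+r)/(1−r)) = ½·ln(3.5455) = 0.6328.
n = ((z_{α} + z_β)/C)² + 3.
(1.282 + 1.645) / 0.6328 = 2.927 / 0.6328 = 4.625.
n = 4.625² + 3 = 21.40 + 3 = 24.4.
Round up.

n = 25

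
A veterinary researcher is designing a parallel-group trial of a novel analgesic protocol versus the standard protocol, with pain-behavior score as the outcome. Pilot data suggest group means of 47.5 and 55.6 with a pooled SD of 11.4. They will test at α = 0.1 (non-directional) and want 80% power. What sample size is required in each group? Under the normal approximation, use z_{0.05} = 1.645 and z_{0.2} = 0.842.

n = 25 per group

Cohen's d = |M₁ − M₂| / SD_pooled = |47.5 − 55.6| / 11.4 = 8.1 / 11.4 = 0.711.
For two independent groups with equal n: n = 2·((z_{α/2} + z_β) / d)².
z_{α/2} + z_β = 1.645 + 0.842 = 2.487.
n = 2 × (2.487 / 0.711)² = 2 × 3.498² = 2 × 12.24 = 24.5.
Round up to the next whole participant.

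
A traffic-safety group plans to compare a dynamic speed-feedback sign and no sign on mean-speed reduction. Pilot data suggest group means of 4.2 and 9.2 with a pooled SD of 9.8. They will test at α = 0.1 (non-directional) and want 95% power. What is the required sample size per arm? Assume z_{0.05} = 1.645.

n = 84 per group

Cohen's d = |M₁ − M₂| / SD_pooled = |4.2 − 9.2| / 9.8 = 5.0 / 9.8 = 0.510.
For two independent groups with equal n: n = 2·((z_{α/2} + z_β) / d)².
z_{α/2} + z_β = 1.645 + 1.645 = 3.290.
n = 2 × (3.290 / 0.510)² = 2 × 6.451² = 2 × 41.62 = 83.2.
Round up to the next whole participant.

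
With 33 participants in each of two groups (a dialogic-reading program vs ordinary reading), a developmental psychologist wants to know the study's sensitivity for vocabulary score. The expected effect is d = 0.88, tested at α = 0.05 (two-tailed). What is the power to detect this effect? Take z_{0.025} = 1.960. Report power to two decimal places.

power ≈ 0.95

For two equal groups, power = Φ(d·√(n/2) − z_{α/2}).
d·√(n/2) = 0.88 × √(33/2) = 0.88 × 4.062 = 3.575.
z_β = 3.575 − 1.960 = 1.615.
Power = Φ(1.615) = 0.947.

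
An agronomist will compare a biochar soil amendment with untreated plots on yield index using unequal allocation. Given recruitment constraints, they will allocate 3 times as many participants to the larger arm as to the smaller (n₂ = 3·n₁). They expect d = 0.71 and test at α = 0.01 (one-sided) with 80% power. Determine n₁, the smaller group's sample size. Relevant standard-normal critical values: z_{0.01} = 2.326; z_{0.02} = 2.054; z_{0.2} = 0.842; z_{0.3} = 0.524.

n₁ = 27

With allocation ratio k = n₂/n₁ = 3, Var(x̄₁−x̄₂) = σ²(1/n₁ + 1/(k·n₁)) = σ²·(k+1)/(k·n₁).
So n₁ = (1 + 1/k)·((z_{α} + z_β)/d)² = 1.333 × (3.168/0.71)².
n₁ = 1.333 × 19.91 = 26.5.
Round up: n₁ = 27, giving n₂ = 3 × 27 = 81.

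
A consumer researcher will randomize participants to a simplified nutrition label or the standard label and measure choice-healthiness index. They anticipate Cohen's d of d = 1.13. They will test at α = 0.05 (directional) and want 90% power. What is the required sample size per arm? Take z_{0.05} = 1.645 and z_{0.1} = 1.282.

For two independent groups with equal n: n = 2·((z_{α} + z_β) / d)².
z_{α} + z_β = 1.645 + 1.282 = 2.927.
n = 2 × (2.927 / 1.13)² = 2 × 2.590² = 2 × 6.71 = 13.4.
Round up to the next whole participant.

n = 14 per group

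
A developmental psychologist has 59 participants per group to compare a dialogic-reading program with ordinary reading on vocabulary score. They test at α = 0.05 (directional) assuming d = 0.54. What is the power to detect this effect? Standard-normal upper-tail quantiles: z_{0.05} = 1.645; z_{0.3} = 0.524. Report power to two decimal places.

For two equal groups, power = Φ(d·√(n/2) − z_{α}).
d·√(n/2) = 0.54 × √(59/2) = 0.54 × 5.431 = 2.933.
z_β = 2.933 − 1.645 = 1.288.
Power = Φ(1.288) = 0.901.

power ≈ 0.90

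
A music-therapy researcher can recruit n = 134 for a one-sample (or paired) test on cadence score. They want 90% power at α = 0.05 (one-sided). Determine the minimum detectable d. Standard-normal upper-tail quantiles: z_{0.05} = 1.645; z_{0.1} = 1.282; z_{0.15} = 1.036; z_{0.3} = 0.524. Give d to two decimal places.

d_min ≈ 0.25

For a single sample (or paired design) of n = 134: d_min = (z_{α} + z_β)/√n.
z-sum = 1.645 + 1.282 = 2.927.
d_min = 2.927 / √134 = 2.927 / 11.576 = 0.253.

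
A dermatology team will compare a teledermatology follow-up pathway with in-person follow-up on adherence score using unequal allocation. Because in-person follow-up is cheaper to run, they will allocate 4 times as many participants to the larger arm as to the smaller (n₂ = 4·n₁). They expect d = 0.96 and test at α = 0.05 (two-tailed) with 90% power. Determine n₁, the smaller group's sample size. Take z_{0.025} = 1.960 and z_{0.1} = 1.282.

n₁ = 15

With allocation ratio k = n₂/n₁ = 4, Var(x̄₁−x̄₂) = σ²(1/n₁ + 1/(k·n₁)) = σ²·(k+1)/(k·n₁).
So n₁ = (1 + 1/k)·((z_{α/2} + z_β)/d)² = 1.250 × (3.242/0.96)².
n₁ = 1.250 × 11.40 = 14.3.
Round up: n₁ = 15, giving n₂ = 4 × 15 = 60.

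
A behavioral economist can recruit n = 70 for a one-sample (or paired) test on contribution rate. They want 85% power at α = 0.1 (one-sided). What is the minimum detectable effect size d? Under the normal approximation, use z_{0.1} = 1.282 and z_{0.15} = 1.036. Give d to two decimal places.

For a single sample (or paired design) of n = 70: d_min = (z_{α} + z_β)/√n.
z-sum = 1.282 + 1.036 = 2.318.
d_min = 2.318 / √70 = 2.318 / 8.367 = 0.277.

d_min ≈ 0.28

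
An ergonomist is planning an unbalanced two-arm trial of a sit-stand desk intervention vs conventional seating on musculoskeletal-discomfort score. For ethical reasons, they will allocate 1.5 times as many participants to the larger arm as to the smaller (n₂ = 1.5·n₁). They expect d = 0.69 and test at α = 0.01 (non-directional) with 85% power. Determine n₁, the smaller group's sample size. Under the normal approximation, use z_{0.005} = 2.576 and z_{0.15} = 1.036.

With allocation ratio k = n₂/n₁ = 1.5, Var(x̄₁−x̄₂) = σ²(1/n₁ + 1/(k·n₁)) = σ²·(k+1)/(k·n₁).
So n₁ = (1 + 1/k)·((z_{α/2} + z_β)/d)² = 1.667 × (3.612/0.69)².
n₁ = 1.667 × 27.40 = 45.7.
Round up: n₁ = 46, giving n₂ = 1.5 × 46 = 69.

n₁ = 46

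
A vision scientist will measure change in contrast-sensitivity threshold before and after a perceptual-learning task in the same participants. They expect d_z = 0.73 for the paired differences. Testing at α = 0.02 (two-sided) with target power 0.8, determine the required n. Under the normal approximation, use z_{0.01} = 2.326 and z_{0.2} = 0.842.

For a paired (one-sample on differences) test: n = ((z_{α/2} + z_β) / d)².
z_{α/2} + z_β = 2.326 + 0.842 = 3.168.
n = (3.168 / 0.73)² = 4.340² = 18.83.
Round up.

n = 19 pairs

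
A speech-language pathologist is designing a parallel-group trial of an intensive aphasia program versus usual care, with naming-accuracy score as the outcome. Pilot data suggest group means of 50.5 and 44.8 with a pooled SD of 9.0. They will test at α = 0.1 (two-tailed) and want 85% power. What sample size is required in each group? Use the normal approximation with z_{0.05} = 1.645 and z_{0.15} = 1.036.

Cohen's d = |M₁ − M₂| / SD_pooled = |50.5 − 44.8| / 9.0 = 5.7 / 9.0 = 0.633.
For two independent groups with equal n: n = 2·((z_{α/2} + z_β) / d)².
z_{α/2} + z_β = 1.645 + 1.036 = 2.681.
n = 2 × (2.681 / 0.633)² = 2 × 4.235² = 2 × 17.94 = 35.9.
Round up to the next whole participant.

n = 36 per group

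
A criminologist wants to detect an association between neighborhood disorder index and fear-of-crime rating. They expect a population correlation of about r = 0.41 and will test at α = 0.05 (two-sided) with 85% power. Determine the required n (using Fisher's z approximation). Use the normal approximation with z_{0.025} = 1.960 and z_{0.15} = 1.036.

Fisher's z: C = ½·ln((1+r)/(1−r)) = ½·ln(2.3898) = 0.4356.
n = ((z_{α/2} + z_β)/C)² + 3.
(1.960 + 1.036) / 0.4356 = 2.996 / 0.4356 = 6.878.
n = 6.878² + 3 = 47.31 + 3 = 50.3.
Round up.

n = 51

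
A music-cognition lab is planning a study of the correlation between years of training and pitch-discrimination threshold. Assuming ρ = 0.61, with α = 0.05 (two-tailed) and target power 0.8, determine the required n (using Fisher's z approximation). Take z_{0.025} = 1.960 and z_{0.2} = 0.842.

Fisher's z: C = ½·ln((1+r)/(1−r)) = ½·ln(4.1282) = 0.7089.
n = ((z_{α/2} + z_β)/C)² + 3.
(1.960 + 0.842) / 0.7089 = 2.802 / 0.7089 = 3.953.
n = 3.953² + 3 = 15.62 + 3 = 18.6.
Round up.

n = 19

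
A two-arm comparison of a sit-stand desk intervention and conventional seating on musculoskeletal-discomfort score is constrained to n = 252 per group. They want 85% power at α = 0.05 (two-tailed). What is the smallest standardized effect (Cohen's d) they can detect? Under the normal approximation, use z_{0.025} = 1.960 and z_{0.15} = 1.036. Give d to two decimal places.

For two independent groups of n = 252 each: d_min = (z_{α/2} + z_β)·√(2/n).
z-sum = 1.960 + 1.036 = 2.996.
d_min = 2.996 × √(2/252) = 2.996 × 0.0891 = 0.267.

d_min ≈ 0.27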